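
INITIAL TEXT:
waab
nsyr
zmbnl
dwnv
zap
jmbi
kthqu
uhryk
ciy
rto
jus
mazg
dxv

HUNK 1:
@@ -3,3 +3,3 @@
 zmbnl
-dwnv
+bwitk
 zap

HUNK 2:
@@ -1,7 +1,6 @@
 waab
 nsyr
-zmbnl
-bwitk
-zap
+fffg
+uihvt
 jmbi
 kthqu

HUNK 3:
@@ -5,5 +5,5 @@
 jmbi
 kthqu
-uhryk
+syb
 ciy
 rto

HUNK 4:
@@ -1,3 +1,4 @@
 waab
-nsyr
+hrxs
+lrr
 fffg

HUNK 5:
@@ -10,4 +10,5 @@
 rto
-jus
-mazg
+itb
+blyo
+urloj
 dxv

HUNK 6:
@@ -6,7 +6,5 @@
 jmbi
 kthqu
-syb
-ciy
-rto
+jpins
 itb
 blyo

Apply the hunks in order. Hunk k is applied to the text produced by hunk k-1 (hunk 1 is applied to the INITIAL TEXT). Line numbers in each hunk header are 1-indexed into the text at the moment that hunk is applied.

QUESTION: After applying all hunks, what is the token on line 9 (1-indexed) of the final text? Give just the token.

Answer: itb

Derivation:
Hunk 1: at line 3 remove [dwnv] add [bwitk] -> 13 lines: waab nsyr zmbnl bwitk zap jmbi kthqu uhryk ciy rto jus mazg dxv
Hunk 2: at line 1 remove [zmbnl,bwitk,zap] add [fffg,uihvt] -> 12 lines: waab nsyr fffg uihvt jmbi kthqu uhryk ciy rto jus mazg dxv
Hunk 3: at line 5 remove [uhryk] add [syb] -> 12 lines: waab nsyr fffg uihvt jmbi kthqu syb ciy rto jus mazg dxv
Hunk 4: at line 1 remove [nsyr] add [hrxs,lrr] -> 13 lines: waab hrxs lrr fffg uihvt jmbi kthqu syb ciy rto jus mazg dxv
Hunk 5: at line 10 remove [jus,mazg] add [itb,blyo,urloj] -> 14 lines: waab hrxs lrr fffg uihvt jmbi kthqu syb ciy rto itb blyo urloj dxv
Hunk 6: at line 6 remove [syb,ciy,rto] add [jpins] -> 12 lines: waab hrxs lrr fffg uihvt jmbi kthqu jpins itb blyo urloj dxv
Final line 9: itb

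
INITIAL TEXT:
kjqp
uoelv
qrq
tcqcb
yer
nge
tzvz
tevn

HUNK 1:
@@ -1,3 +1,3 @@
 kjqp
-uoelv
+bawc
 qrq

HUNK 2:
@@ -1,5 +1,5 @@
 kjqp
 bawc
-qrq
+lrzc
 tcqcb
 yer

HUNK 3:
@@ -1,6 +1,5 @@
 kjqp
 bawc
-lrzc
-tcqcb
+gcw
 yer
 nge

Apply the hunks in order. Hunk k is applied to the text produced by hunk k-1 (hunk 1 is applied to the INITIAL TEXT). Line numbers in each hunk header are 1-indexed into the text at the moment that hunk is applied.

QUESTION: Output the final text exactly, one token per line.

Answer: kjqp
bawc
gcw
yer
nge
tzvz
tevn

Derivation:
Hunk 1: at line 1 remove [uoelv] add [bawc] -> 8 lines: kjqp bawc qrq tcqcb yer nge tzvz tevn
Hunk 2: at line 1 remove [qrq] add [lrzc] -> 8 lines: kjqp bawc lrzc tcqcb yer nge tzvz tevn
Hunk 3: at line 1 remove [lrzc,tcqcb] add [gcw] -> 7 lines: kjqp bawc gcw yer nge tzvz tevn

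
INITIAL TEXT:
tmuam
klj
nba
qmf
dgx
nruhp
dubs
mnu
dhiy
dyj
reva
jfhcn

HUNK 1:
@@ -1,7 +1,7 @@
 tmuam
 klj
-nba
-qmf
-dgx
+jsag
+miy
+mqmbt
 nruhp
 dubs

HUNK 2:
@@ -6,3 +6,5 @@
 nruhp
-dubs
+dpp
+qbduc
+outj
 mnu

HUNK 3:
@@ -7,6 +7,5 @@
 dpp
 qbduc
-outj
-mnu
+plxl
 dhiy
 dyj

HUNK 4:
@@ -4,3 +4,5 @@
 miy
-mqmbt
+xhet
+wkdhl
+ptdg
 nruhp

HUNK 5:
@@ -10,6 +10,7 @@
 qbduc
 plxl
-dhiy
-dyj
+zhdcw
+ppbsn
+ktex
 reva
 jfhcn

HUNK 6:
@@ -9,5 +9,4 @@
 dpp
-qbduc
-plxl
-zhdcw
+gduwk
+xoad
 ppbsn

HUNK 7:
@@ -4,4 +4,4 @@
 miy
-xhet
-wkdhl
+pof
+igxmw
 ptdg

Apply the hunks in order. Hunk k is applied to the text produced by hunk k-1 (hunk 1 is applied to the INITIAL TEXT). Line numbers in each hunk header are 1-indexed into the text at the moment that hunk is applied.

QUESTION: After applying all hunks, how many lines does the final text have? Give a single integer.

Answer: 15

Derivation:
Hunk 1: at line 1 remove [nba,qmf,dgx] add [jsag,miy,mqmbt] -> 12 lines: tmuam klj jsag miy mqmbt nruhp dubs mnu dhiy dyj reva jfhcn
Hunk 2: at line 6 remove [dubs] add [dpp,qbduc,outj] -> 14 lines: tmuam klj jsag miy mqmbt nruhp dpp qbduc outj mnu dhiy dyj reva jfhcn
Hunk 3: at line 7 remove [outj,mnu] add [plxl] -> 13 lines: tmuam klj jsag miy mqmbt nruhp dpp qbduc plxl dhiy dyj reva jfhcn
Hunk 4: at line 4 remove [mqmbt] add [xhet,wkdhl,ptdg] -> 15 lines: tmuam klj jsag miy xhet wkdhl ptdg nruhp dpp qbduc plxl dhiy dyj reva jfhcn
Hunk 5: at line 10 remove [dhiy,dyj] add [zhdcw,ppbsn,ktex] -> 16 lines: tmuam klj jsag miy xhet wkdhl ptdg nruhp dpp qbduc plxl zhdcw ppbsn ktex reva jfhcn
Hunk 6: at line 9 remove [qbduc,plxl,zhdcw] add [gduwk,xoad] -> 15 lines: tmuam klj jsag miy xhet wkdhl ptdg nruhp dpp gduwk xoad ppbsn ktex reva jfhcn
Hunk 7: at line 4 remove [xhet,wkdhl] add [pof,igxmw] -> 15 lines: tmuam klj jsag miy pof igxmw ptdg nruhp dpp gduwk xoad ppbsn ktex reva jfhcn
Final line count: 15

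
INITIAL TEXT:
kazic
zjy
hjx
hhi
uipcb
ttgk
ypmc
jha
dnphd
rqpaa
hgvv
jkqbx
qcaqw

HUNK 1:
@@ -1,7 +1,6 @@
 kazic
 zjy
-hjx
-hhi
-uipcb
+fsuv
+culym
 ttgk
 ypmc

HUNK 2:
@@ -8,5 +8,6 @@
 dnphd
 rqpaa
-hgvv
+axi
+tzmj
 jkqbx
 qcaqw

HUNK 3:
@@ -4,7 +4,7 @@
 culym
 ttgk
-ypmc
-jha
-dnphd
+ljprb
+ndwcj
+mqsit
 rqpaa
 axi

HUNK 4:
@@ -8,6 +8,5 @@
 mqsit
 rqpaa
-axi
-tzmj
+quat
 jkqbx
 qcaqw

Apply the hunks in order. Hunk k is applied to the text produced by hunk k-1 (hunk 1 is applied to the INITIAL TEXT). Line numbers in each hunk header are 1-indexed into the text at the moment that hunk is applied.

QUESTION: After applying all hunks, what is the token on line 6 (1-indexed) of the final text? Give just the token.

Hunk 1: at line 1 remove [hjx,hhi,uipcb] add [fsuv,culym] -> 12 lines: kazic zjy fsuv culym ttgk ypmc jha dnphd rqpaa hgvv jkqbx qcaqw
Hunk 2: at line 8 remove [hgvv] add [axi,tzmj] -> 13 lines: kazic zjy fsuv culym ttgk ypmc jha dnphd rqpaa axi tzmj jkqbx qcaqw
Hunk 3: at line 4 remove [ypmc,jha,dnphd] add [ljprb,ndwcj,mqsit] -> 13 lines: kazic zjy fsuv culym ttgk ljprb ndwcj mqsit rqpaa axi tzmj jkqbx qcaqw
Hunk 4: at line 8 remove [axi,tzmj] add [quat] -> 12 lines: kazic zjy fsuv culym ttgk ljprb ndwcj mqsit rqpaa quat jkqbx qcaqw
Final line 6: ljprb

Answer: ljprb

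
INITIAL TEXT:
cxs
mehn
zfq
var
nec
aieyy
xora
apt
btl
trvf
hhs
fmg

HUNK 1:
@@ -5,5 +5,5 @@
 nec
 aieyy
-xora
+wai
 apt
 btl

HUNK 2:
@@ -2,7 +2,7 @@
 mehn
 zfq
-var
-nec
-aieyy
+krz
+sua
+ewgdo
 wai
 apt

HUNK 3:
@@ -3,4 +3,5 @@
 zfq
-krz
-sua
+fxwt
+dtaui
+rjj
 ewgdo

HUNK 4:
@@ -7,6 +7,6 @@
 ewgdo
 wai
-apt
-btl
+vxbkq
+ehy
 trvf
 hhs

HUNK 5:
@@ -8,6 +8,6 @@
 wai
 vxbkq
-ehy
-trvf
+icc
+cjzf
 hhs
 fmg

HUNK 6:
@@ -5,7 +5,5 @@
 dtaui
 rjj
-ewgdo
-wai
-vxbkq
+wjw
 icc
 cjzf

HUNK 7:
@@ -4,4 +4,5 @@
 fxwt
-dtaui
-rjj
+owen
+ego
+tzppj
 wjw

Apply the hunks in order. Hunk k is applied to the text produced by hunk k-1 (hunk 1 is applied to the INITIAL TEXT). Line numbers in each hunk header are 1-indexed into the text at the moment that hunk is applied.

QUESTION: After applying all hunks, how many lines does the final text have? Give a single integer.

Hunk 1: at line 5 remove [xora] add [wai] -> 12 lines: cxs mehn zfq var nec aieyy wai apt btl trvf hhs fmg
Hunk 2: at line 2 remove [var,nec,aieyy] add [krz,sua,ewgdo] -> 12 lines: cxs mehn zfq krz sua ewgdo wai apt btl trvf hhs fmg
Hunk 3: at line 3 remove [krz,sua] add [fxwt,dtaui,rjj] -> 13 lines: cxs mehn zfq fxwt dtaui rjj ewgdo wai apt btl trvf hhs fmg
Hunk 4: at line 7 remove [apt,btl] add [vxbkq,ehy] -> 13 lines: cxs mehn zfq fxwt dtaui rjj ewgdo wai vxbkq ehy trvf hhs fmg
Hunk 5: at line 8 remove [ehy,trvf] add [icc,cjzf] -> 13 lines: cxs mehn zfq fxwt dtaui rjj ewgdo wai vxbkq icc cjzf hhs fmg
Hunk 6: at line 5 remove [ewgdo,wai,vxbkq] add [wjw] -> 11 lines: cxs mehn zfq fxwt dtaui rjj wjw icc cjzf hhs fmg
Hunk 7: at line 4 remove [dtaui,rjj] add [owen,ego,tzppj] -> 12 lines: cxs mehn zfq fxwt owen ego tzppj wjw icc cjzf hhs fmg
Final line count: 12

Answer: 12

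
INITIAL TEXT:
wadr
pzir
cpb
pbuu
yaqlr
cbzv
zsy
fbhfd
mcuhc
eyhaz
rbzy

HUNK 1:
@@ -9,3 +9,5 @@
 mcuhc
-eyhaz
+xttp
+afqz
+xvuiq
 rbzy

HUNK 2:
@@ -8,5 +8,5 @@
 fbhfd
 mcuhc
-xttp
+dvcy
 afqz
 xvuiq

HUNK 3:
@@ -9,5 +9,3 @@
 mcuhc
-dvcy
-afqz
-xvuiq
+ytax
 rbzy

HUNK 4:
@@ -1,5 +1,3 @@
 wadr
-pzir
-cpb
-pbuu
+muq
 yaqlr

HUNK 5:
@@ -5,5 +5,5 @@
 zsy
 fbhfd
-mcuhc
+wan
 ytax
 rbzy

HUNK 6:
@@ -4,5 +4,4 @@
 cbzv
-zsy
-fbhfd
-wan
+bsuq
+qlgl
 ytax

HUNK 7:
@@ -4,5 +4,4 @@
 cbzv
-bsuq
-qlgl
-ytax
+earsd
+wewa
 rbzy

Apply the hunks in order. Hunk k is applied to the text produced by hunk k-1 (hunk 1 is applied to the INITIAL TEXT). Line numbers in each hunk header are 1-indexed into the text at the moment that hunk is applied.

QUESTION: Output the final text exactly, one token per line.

Answer: wadr
muq
yaqlr
cbzv
earsd
wewa
rbzy

Derivation:
Hunk 1: at line 9 remove [eyhaz] add [xttp,afqz,xvuiq] -> 13 lines: wadr pzir cpb pbuu yaqlr cbzv zsy fbhfd mcuhc xttp afqz xvuiq rbzy
Hunk 2: at line 8 remove [xttp] add [dvcy] -> 13 lines: wadr pzir cpb pbuu yaqlr cbzv zsy fbhfd mcuhc dvcy afqz xvuiq rbzy
Hunk 3: at line 9 remove [dvcy,afqz,xvuiq] add [ytax] -> 11 lines: wadr pzir cpb pbuu yaqlr cbzv zsy fbhfd mcuhc ytax rbzy
Hunk 4: at line 1 remove [pzir,cpb,pbuu] add [muq] -> 9 lines: wadr muq yaqlr cbzv zsy fbhfd mcuhc ytax rbzy
Hunk 5: at line 5 remove [mcuhc] add [wan] -> 9 lines: wadr muq yaqlr cbzv zsy fbhfd wan ytax rbzy
Hunk 6: at line 4 remove [zsy,fbhfd,wan] add [bsuq,qlgl] -> 8 lines: wadr muq yaqlr cbzv bsuq qlgl ytax rbzy
Hunk 7: at line 4 remove [bsuq,qlgl,ytax] add [earsd,wewa] -> 7 lines: wadr muq yaqlr cbzv earsd wewa rbzy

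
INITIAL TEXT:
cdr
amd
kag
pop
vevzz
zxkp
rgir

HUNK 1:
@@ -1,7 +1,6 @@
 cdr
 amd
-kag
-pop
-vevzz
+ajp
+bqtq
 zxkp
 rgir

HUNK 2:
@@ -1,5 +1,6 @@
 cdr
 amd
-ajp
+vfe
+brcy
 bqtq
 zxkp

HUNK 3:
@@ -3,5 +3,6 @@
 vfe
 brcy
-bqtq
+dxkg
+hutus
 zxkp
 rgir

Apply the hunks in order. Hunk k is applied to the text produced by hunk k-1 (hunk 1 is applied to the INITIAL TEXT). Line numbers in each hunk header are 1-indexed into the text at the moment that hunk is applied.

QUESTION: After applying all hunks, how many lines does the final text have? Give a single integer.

Hunk 1: at line 1 remove [kag,pop,vevzz] add [ajp,bqtq] -> 6 lines: cdr amd ajp bqtq zxkp rgir
Hunk 2: at line 1 remove [ajp] add [vfe,brcy] -> 7 lines: cdr amd vfe brcy bqtq zxkp rgir
Hunk 3: at line 3 remove [bqtq] add [dxkg,hutus] -> 8 lines: cdr amd vfe brcy dxkg hutus zxkp rgir
Final line count: 8

Answer: 8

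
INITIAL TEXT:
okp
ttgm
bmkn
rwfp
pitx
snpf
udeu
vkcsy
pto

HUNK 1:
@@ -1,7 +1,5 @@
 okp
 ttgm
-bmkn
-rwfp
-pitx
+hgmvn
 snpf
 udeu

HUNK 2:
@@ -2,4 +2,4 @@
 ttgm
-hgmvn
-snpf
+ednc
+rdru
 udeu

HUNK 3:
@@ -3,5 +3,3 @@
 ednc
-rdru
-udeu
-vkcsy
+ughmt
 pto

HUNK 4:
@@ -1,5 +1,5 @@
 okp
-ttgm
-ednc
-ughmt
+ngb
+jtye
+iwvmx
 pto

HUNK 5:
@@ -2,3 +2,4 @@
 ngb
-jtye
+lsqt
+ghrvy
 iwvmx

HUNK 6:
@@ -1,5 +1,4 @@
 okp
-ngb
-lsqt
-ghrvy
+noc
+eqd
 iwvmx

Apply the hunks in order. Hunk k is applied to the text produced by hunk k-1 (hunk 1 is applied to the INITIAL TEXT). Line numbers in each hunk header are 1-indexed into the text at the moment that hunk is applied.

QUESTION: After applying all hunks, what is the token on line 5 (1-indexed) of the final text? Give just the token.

Answer: pto

Derivation:
Hunk 1: at line 1 remove [bmkn,rwfp,pitx] add [hgmvn] -> 7 lines: okp ttgm hgmvn snpf udeu vkcsy pto
Hunk 2: at line 2 remove [hgmvn,snpf] add [ednc,rdru] -> 7 lines: okp ttgm ednc rdru udeu vkcsy pto
Hunk 3: at line 3 remove [rdru,udeu,vkcsy] add [ughmt] -> 5 lines: okp ttgm ednc ughmt pto
Hunk 4: at line 1 remove [ttgm,ednc,ughmt] add [ngb,jtye,iwvmx] -> 5 lines: okp ngb jtye iwvmx pto
Hunk 5: at line 2 remove [jtye] add [lsqt,ghrvy] -> 6 lines: okp ngb lsqt ghrvy iwvmx pto
Hunk 6: at line 1 remove [ngb,lsqt,ghrvy] add [noc,eqd] -> 5 lines: okp noc eqd iwvmx pto
Final line 5: pto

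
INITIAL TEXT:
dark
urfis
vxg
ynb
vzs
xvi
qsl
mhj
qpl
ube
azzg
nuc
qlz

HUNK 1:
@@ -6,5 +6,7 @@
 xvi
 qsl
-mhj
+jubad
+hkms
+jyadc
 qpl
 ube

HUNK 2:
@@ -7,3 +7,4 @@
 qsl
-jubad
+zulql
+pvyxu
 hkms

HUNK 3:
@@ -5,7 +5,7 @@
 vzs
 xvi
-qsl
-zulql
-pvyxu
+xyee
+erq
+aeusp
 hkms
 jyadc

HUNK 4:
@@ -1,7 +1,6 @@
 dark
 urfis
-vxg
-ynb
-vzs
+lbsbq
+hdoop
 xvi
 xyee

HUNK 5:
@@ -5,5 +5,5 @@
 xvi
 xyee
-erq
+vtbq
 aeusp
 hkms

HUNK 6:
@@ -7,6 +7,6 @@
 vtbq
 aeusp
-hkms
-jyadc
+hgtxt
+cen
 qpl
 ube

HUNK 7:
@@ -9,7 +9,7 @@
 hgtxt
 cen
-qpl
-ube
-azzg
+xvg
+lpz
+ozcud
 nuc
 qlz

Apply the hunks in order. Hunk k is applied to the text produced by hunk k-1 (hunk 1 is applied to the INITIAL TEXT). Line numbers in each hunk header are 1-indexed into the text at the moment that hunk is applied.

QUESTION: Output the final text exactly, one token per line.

Hunk 1: at line 6 remove [mhj] add [jubad,hkms,jyadc] -> 15 lines: dark urfis vxg ynb vzs xvi qsl jubad hkms jyadc qpl ube azzg nuc qlz
Hunk 2: at line 7 remove [jubad] add [zulql,pvyxu] -> 16 lines: dark urfis vxg ynb vzs xvi qsl zulql pvyxu hkms jyadc qpl ube azzg nuc qlz
Hunk 3: at line 5 remove [qsl,zulql,pvyxu] add [xyee,erq,aeusp] -> 16 lines: dark urfis vxg ynb vzs xvi xyee erq aeusp hkms jyadc qpl ube azzg nuc qlz
Hunk 4: at line 1 remove [vxg,ynb,vzs] add [lbsbq,hdoop] -> 15 lines: dark urfis lbsbq hdoop xvi xyee erq aeusp hkms jyadc qpl ube azzg nuc qlz
Hunk 5: at line 5 remove [erq] add [vtbq] -> 15 lines: dark urfis lbsbq hdoop xvi xyee vtbq aeusp hkms jyadc qpl ube azzg nuc qlz
Hunk 6: at line 7 remove [hkms,jyadc] add [hgtxt,cen] -> 15 lines: dark urfis lbsbq hdoop xvi xyee vtbq aeusp hgtxt cen qpl ube azzg nuc qlz
Hunk 7: at line 9 remove [qpl,ube,azzg] add [xvg,lpz,ozcud] -> 15 lines: dark urfis lbsbq hdoop xvi xyee vtbq aeusp hgtxt cen xvg lpz ozcud nuc qlz

Answer: dark
urfis
lbsbq
hdoop
xvi
xyee
vtbq
aeusp
hgtxt
cen
xvg
lpz
ozcud
nuc
qlz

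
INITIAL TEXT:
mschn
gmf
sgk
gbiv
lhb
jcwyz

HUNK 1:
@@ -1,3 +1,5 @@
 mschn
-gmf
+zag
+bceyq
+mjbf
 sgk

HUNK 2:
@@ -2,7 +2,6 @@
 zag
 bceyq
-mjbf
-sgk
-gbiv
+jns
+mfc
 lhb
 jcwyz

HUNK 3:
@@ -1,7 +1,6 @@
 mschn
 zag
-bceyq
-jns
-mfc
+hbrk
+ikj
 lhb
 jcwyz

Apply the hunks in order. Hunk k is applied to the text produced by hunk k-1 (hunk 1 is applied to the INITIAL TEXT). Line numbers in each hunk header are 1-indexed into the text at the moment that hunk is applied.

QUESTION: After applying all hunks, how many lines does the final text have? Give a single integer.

Answer: 6

Derivation:
Hunk 1: at line 1 remove [gmf] add [zag,bceyq,mjbf] -> 8 lines: mschn zag bceyq mjbf sgk gbiv lhb jcwyz
Hunk 2: at line 2 remove [mjbf,sgk,gbiv] add [jns,mfc] -> 7 lines: mschn zag bceyq jns mfc lhb jcwyz
Hunk 3: at line 1 remove [bceyq,jns,mfc] add [hbrk,ikj] -> 6 lines: mschn zag hbrk ikj lhb jcwyz
Final line count: 6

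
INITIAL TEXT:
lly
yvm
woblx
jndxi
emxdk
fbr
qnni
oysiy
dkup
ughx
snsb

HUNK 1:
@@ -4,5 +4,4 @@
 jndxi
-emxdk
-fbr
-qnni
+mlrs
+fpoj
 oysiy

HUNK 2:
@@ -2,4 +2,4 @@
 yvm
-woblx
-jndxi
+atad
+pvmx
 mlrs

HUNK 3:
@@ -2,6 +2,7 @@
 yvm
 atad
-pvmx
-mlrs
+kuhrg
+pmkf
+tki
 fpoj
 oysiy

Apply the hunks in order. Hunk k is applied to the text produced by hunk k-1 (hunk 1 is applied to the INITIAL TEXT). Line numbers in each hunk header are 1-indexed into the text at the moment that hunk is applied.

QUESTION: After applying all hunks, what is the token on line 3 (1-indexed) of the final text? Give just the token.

Answer: atad

Derivation:
Hunk 1: at line 4 remove [emxdk,fbr,qnni] add [mlrs,fpoj] -> 10 lines: lly yvm woblx jndxi mlrs fpoj oysiy dkup ughx snsb
Hunk 2: at line 2 remove [woblx,jndxi] add [atad,pvmx] -> 10 lines: lly yvm atad pvmx mlrs fpoj oysiy dkup ughx snsb
Hunk 3: at line 2 remove [pvmx,mlrs] add [kuhrg,pmkf,tki] -> 11 lines: lly yvm atad kuhrg pmkf tki fpoj oysiy dkup ughx snsb
Final line 3: atad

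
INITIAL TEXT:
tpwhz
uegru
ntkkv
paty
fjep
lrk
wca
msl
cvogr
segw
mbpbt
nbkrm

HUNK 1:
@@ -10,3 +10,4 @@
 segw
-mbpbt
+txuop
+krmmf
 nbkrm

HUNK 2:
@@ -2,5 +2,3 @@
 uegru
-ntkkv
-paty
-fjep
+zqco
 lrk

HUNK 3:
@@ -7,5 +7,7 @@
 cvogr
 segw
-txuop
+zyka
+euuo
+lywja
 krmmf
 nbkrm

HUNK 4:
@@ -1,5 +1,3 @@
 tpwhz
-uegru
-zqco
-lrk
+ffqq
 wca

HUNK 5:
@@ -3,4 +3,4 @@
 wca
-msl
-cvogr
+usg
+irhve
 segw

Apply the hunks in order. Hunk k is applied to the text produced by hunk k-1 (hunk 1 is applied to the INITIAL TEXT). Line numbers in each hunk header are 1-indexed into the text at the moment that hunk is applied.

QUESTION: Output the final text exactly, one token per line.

Answer: tpwhz
ffqq
wca
usg
irhve
segw
zyka
euuo
lywja
krmmf
nbkrm

Derivation:
Hunk 1: at line 10 remove [mbpbt] add [txuop,krmmf] -> 13 lines: tpwhz uegru ntkkv paty fjep lrk wca msl cvogr segw txuop krmmf nbkrm
Hunk 2: at line 2 remove [ntkkv,paty,fjep] add [zqco] -> 11 lines: tpwhz uegru zqco lrk wca msl cvogr segw txuop krmmf nbkrm
Hunk 3: at line 7 remove [txuop] add [zyka,euuo,lywja] -> 13 lines: tpwhz uegru zqco lrk wca msl cvogr segw zyka euuo lywja krmmf nbkrm
Hunk 4: at line 1 remove [uegru,zqco,lrk] add [ffqq] -> 11 lines: tpwhz ffqq wca msl cvogr segw zyka euuo lywja krmmf nbkrm
Hunk 5: at line 3 remove [msl,cvogr] add [usg,irhve] -> 11 lines: tpwhz ffqq wca usg irhve segw zyka euuo lywja krmmf nbkrm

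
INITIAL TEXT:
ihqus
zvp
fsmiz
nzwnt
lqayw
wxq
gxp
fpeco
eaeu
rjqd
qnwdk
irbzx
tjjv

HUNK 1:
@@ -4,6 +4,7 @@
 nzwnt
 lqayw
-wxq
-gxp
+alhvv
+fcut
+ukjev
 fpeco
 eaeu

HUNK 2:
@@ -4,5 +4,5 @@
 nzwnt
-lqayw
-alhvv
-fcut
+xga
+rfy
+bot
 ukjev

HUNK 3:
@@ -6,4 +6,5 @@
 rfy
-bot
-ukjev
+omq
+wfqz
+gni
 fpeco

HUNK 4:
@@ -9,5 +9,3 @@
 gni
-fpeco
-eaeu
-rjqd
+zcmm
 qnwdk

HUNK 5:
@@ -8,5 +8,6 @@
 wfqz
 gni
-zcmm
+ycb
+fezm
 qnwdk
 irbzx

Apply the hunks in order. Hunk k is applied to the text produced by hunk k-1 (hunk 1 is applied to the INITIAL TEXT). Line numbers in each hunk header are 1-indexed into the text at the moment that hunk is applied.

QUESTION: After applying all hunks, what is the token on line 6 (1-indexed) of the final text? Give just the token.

Answer: rfy

Derivation:
Hunk 1: at line 4 remove [wxq,gxp] add [alhvv,fcut,ukjev] -> 14 lines: ihqus zvp fsmiz nzwnt lqayw alhvv fcut ukjev fpeco eaeu rjqd qnwdk irbzx tjjv
Hunk 2: at line 4 remove [lqayw,alhvv,fcut] add [xga,rfy,bot] -> 14 lines: ihqus zvp fsmiz nzwnt xga rfy bot ukjev fpeco eaeu rjqd qnwdk irbzx tjjv
Hunk 3: at line 6 remove [bot,ukjev] add [omq,wfqz,gni] -> 15 lines: ihqus zvp fsmiz nzwnt xga rfy omq wfqz gni fpeco eaeu rjqd qnwdk irbzx tjjv
Hunk 4: at line 9 remove [fpeco,eaeu,rjqd] add [zcmm] -> 13 lines: ihqus zvp fsmiz nzwnt xga rfy omq wfqz gni zcmm qnwdk irbzx tjjv
Hunk 5: at line 8 remove [zcmm] add [ycb,fezm] -> 14 lines: ihqus zvp fsmiz nzwnt xga rfy omq wfqz gni ycb fezm qnwdk irbzx tjjv
Final line 6: rfy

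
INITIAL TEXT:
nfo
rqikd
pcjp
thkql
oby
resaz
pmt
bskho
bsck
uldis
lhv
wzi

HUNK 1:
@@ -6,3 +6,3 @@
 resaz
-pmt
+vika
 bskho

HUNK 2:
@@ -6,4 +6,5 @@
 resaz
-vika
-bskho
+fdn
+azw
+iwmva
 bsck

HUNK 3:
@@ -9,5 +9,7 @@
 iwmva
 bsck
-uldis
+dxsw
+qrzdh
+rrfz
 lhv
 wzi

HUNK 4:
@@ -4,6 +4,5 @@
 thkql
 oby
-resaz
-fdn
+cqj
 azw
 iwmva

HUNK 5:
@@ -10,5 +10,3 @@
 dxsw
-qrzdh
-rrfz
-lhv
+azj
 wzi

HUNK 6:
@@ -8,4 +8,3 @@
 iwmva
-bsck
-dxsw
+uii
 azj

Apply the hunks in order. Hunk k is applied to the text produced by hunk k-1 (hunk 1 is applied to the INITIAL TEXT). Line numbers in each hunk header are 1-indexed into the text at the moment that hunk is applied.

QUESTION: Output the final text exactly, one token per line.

Answer: nfo
rqikd
pcjp
thkql
oby
cqj
azw
iwmva
uii
azj
wzi

Derivation:
Hunk 1: at line 6 remove [pmt] add [vika] -> 12 lines: nfo rqikd pcjp thkql oby resaz vika bskho bsck uldis lhv wzi
Hunk 2: at line 6 remove [vika,bskho] add [fdn,azw,iwmva] -> 13 lines: nfo rqikd pcjp thkql oby resaz fdn azw iwmva bsck uldis lhv wzi
Hunk 3: at line 9 remove [uldis] add [dxsw,qrzdh,rrfz] -> 15 lines: nfo rqikd pcjp thkql oby resaz fdn azw iwmva bsck dxsw qrzdh rrfz lhv wzi
Hunk 4: at line 4 remove [resaz,fdn] add [cqj] -> 14 lines: nfo rqikd pcjp thkql oby cqj azw iwmva bsck dxsw qrzdh rrfz lhv wzi
Hunk 5: at line 10 remove [qrzdh,rrfz,lhv] add [azj] -> 12 lines: nfo rqikd pcjp thkql oby cqj azw iwmva bsck dxsw azj wzi
Hunk 6: at line 8 remove [bsck,dxsw] add [uii] -> 11 lines: nfo rqikd pcjp thkql oby cqj azw iwmva uii azj wzi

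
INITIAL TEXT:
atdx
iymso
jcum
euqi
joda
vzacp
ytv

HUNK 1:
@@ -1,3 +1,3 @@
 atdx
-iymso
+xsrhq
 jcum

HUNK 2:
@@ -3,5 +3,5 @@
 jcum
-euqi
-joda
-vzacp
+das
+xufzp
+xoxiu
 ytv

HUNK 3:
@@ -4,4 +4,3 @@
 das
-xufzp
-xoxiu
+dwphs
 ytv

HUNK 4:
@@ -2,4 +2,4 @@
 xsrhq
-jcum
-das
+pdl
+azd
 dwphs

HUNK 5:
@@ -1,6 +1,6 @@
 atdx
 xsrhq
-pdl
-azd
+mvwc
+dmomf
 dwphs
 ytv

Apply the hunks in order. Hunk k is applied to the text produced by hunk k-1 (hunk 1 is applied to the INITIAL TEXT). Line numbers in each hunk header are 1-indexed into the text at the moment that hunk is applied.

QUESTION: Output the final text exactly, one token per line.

Hunk 1: at line 1 remove [iymso] add [xsrhq] -> 7 lines: atdx xsrhq jcum euqi joda vzacp ytv
Hunk 2: at line 3 remove [euqi,joda,vzacp] add [das,xufzp,xoxiu] -> 7 lines: atdx xsrhq jcum das xufzp xoxiu ytv
Hunk 3: at line 4 remove [xufzp,xoxiu] add [dwphs] -> 6 lines: atdx xsrhq jcum das dwphs ytv
Hunk 4: at line 2 remove [jcum,das] add [pdl,azd] -> 6 lines: atdx xsrhq pdl azd dwphs ytv
Hunk 5: at line 1 remove [pdl,azd] add [mvwc,dmomf] -> 6 lines: atdx xsrhq mvwc dmomf dwphs ytv

Answer: atdx
xsrhq
mvwc
dmomf
dwphs
ytv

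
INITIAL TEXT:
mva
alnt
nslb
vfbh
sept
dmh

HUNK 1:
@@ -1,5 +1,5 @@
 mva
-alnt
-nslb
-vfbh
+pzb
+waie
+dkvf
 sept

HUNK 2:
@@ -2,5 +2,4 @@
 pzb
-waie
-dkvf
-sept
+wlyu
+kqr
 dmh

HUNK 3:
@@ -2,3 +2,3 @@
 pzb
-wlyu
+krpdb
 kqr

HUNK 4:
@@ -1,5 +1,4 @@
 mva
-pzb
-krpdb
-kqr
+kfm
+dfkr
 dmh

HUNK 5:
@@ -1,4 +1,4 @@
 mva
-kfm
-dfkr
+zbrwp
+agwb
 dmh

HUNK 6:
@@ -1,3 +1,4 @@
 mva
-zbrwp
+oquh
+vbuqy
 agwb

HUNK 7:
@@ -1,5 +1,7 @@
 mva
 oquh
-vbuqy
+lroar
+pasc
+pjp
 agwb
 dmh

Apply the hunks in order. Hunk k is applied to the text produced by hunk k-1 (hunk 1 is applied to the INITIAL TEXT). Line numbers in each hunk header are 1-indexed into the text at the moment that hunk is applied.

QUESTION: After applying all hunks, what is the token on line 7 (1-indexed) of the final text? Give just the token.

Hunk 1: at line 1 remove [alnt,nslb,vfbh] add [pzb,waie,dkvf] -> 6 lines: mva pzb waie dkvf sept dmh
Hunk 2: at line 2 remove [waie,dkvf,sept] add [wlyu,kqr] -> 5 lines: mva pzb wlyu kqr dmh
Hunk 3: at line 2 remove [wlyu] add [krpdb] -> 5 lines: mva pzb krpdb kqr dmh
Hunk 4: at line 1 remove [pzb,krpdb,kqr] add [kfm,dfkr] -> 4 lines: mva kfm dfkr dmh
Hunk 5: at line 1 remove [kfm,dfkr] add [zbrwp,agwb] -> 4 lines: mva zbrwp agwb dmh
Hunk 6: at line 1 remove [zbrwp] add [oquh,vbuqy] -> 5 lines: mva oquh vbuqy agwb dmh
Hunk 7: at line 1 remove [vbuqy] add [lroar,pasc,pjp] -> 7 lines: mva oquh lroar pasc pjp agwb dmh
Final line 7: dmh

Answer: dmh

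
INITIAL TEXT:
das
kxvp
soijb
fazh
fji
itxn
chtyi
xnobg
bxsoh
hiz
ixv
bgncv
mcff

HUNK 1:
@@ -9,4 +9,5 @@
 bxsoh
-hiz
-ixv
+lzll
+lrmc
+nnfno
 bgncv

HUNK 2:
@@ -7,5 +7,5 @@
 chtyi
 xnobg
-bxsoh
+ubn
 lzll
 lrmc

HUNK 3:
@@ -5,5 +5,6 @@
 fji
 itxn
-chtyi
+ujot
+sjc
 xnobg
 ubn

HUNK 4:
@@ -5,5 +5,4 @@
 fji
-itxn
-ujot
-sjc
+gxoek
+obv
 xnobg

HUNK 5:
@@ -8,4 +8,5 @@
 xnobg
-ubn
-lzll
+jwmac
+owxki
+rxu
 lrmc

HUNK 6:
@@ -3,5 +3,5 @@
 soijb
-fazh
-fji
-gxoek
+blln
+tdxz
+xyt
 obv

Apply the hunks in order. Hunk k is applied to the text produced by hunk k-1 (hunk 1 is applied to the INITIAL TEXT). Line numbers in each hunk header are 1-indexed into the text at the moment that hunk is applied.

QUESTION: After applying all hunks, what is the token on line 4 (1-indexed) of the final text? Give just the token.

Answer: blln

Derivation:
Hunk 1: at line 9 remove [hiz,ixv] add [lzll,lrmc,nnfno] -> 14 lines: das kxvp soijb fazh fji itxn chtyi xnobg bxsoh lzll lrmc nnfno bgncv mcff
Hunk 2: at line 7 remove [bxsoh] add [ubn] -> 14 lines: das kxvp soijb fazh fji itxn chtyi xnobg ubn lzll lrmc nnfno bgncv mcff
Hunk 3: at line 5 remove [chtyi] add [ujot,sjc] -> 15 lines: das kxvp soijb fazh fji itxn ujot sjc xnobg ubn lzll lrmc nnfno bgncv mcff
Hunk 4: at line 5 remove [itxn,ujot,sjc] add [gxoek,obv] -> 14 lines: das kxvp soijb fazh fji gxoek obv xnobg ubn lzll lrmc nnfno bgncv mcff
Hunk 5: at line 8 remove [ubn,lzll] add [jwmac,owxki,rxu] -> 15 lines: das kxvp soijb fazh fji gxoek obv xnobg jwmac owxki rxu lrmc nnfno bgncv mcff
Hunk 6: at line 3 remove [fazh,fji,gxoek] add [blln,tdxz,xyt] -> 15 lines: das kxvp soijb blln tdxz xyt obv xnobg jwmac owxki rxu lrmc nnfno bgncv mcff
Final line 4: blln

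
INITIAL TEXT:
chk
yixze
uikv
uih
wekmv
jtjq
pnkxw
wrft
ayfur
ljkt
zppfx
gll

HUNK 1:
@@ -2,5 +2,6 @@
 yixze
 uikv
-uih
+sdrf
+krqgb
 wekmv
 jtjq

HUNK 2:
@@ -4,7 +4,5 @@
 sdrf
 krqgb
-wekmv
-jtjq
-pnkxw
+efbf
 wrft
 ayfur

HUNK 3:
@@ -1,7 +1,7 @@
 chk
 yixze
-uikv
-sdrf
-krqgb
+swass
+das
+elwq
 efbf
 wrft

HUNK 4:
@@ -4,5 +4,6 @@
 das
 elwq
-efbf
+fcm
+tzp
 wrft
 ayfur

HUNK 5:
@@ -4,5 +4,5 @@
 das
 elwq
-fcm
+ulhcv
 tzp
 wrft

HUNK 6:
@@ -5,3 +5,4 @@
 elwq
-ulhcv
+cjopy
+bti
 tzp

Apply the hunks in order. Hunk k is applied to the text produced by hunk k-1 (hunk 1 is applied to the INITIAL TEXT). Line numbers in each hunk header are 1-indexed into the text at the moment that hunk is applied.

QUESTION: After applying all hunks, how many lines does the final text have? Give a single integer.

Hunk 1: at line 2 remove [uih] add [sdrf,krqgb] -> 13 lines: chk yixze uikv sdrf krqgb wekmv jtjq pnkxw wrft ayfur ljkt zppfx gll
Hunk 2: at line 4 remove [wekmv,jtjq,pnkxw] add [efbf] -> 11 lines: chk yixze uikv sdrf krqgb efbf wrft ayfur ljkt zppfx gll
Hunk 3: at line 1 remove [uikv,sdrf,krqgb] add [swass,das,elwq] -> 11 lines: chk yixze swass das elwq efbf wrft ayfur ljkt zppfx gll
Hunk 4: at line 4 remove [efbf] add [fcm,tzp] -> 12 lines: chk yixze swass das elwq fcm tzp wrft ayfur ljkt zppfx gll
Hunk 5: at line 4 remove [fcm] add [ulhcv] -> 12 lines: chk yixze swass das elwq ulhcv tzp wrft ayfur ljkt zppfx gll
Hunk 6: at line 5 remove [ulhcv] add [cjopy,bti] -> 13 lines: chk yixze swass das elwq cjopy bti tzp wrft ayfur ljkt zppfx gll
Final line count: 13

Answer: 13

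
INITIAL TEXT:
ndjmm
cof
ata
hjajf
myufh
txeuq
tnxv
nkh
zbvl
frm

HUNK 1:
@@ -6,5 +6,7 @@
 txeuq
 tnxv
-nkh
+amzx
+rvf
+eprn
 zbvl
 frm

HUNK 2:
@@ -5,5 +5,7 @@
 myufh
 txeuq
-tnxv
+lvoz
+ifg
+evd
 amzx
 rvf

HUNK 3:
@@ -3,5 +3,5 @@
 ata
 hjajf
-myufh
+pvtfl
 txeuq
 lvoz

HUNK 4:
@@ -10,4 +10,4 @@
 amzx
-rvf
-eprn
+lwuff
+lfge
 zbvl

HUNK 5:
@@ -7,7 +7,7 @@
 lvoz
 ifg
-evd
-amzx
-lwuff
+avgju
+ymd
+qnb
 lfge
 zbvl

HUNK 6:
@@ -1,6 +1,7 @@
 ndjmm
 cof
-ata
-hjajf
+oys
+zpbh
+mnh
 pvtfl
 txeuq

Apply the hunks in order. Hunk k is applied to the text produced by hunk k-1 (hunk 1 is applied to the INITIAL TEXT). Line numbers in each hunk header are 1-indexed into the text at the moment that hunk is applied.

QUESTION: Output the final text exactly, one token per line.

Hunk 1: at line 6 remove [nkh] add [amzx,rvf,eprn] -> 12 lines: ndjmm cof ata hjajf myufh txeuq tnxv amzx rvf eprn zbvl frm
Hunk 2: at line 5 remove [tnxv] add [lvoz,ifg,evd] -> 14 lines: ndjmm cof ata hjajf myufh txeuq lvoz ifg evd amzx rvf eprn zbvl frm
Hunk 3: at line 3 remove [myufh] add [pvtfl] -> 14 lines: ndjmm cof ata hjajf pvtfl txeuq lvoz ifg evd amzx rvf eprn zbvl frm
Hunk 4: at line 10 remove [rvf,eprn] add [lwuff,lfge] -> 14 lines: ndjmm cof ata hjajf pvtfl txeuq lvoz ifg evd amzx lwuff lfge zbvl frm
Hunk 5: at line 7 remove [evd,amzx,lwuff] add [avgju,ymd,qnb] -> 14 lines: ndjmm cof ata hjajf pvtfl txeuq lvoz ifg avgju ymd qnb lfge zbvl frm
Hunk 6: at line 1 remove [ata,hjajf] add [oys,zpbh,mnh] -> 15 lines: ndjmm cof oys zpbh mnh pvtfl txeuq lvoz ifg avgju ymd qnb lfge zbvl frm

Answer: ndjmm
cof
oys
zpbh
mnh
pvtfl
txeuq
lvoz
ifg
avgju
ymd
qnb
lfge
zbvl
frm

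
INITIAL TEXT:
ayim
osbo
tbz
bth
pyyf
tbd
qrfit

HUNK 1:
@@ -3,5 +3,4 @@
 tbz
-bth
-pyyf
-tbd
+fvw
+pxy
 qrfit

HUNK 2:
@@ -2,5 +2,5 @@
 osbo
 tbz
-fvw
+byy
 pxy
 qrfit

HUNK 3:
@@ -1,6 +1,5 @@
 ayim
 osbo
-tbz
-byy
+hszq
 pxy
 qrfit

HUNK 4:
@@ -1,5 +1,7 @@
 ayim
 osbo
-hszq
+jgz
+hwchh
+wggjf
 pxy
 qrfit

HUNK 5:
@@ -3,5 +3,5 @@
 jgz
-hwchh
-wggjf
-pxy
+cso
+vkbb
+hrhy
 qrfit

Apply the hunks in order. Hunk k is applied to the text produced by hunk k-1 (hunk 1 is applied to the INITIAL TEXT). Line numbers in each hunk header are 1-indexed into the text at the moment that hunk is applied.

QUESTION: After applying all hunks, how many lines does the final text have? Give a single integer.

Answer: 7

Derivation:
Hunk 1: at line 3 remove [bth,pyyf,tbd] add [fvw,pxy] -> 6 lines: ayim osbo tbz fvw pxy qrfit
Hunk 2: at line 2 remove [fvw] add [byy] -> 6 lines: ayim osbo tbz byy pxy qrfit
Hunk 3: at line 1 remove [tbz,byy] add [hszq] -> 5 lines: ayim osbo hszq pxy qrfit
Hunk 4: at line 1 remove [hszq] add [jgz,hwchh,wggjf] -> 7 lines: ayim osbo jgz hwchh wggjf pxy qrfit
Hunk 5: at line 3 remove [hwchh,wggjf,pxy] add [cso,vkbb,hrhy] -> 7 lines: ayim osbo jgz cso vkbb hrhy qrfit
Final line count: 7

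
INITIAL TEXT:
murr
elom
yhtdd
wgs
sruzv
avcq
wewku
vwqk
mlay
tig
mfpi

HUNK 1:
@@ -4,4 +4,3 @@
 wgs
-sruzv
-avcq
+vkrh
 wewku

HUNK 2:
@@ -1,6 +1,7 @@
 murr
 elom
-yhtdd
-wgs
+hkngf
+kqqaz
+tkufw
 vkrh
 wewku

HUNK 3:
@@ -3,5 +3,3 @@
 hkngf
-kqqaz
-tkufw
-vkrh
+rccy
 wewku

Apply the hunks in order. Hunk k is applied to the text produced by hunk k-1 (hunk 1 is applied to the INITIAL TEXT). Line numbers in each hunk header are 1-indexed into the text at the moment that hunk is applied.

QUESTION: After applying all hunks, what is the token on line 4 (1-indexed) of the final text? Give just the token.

Hunk 1: at line 4 remove [sruzv,avcq] add [vkrh] -> 10 lines: murr elom yhtdd wgs vkrh wewku vwqk mlay tig mfpi
Hunk 2: at line 1 remove [yhtdd,wgs] add [hkngf,kqqaz,tkufw] -> 11 lines: murr elom hkngf kqqaz tkufw vkrh wewku vwqk mlay tig mfpi
Hunk 3: at line 3 remove [kqqaz,tkufw,vkrh] add [rccy] -> 9 lines: murr elom hkngf rccy wewku vwqk mlay tig mfpi
Final line 4: rccy

Answer: rccy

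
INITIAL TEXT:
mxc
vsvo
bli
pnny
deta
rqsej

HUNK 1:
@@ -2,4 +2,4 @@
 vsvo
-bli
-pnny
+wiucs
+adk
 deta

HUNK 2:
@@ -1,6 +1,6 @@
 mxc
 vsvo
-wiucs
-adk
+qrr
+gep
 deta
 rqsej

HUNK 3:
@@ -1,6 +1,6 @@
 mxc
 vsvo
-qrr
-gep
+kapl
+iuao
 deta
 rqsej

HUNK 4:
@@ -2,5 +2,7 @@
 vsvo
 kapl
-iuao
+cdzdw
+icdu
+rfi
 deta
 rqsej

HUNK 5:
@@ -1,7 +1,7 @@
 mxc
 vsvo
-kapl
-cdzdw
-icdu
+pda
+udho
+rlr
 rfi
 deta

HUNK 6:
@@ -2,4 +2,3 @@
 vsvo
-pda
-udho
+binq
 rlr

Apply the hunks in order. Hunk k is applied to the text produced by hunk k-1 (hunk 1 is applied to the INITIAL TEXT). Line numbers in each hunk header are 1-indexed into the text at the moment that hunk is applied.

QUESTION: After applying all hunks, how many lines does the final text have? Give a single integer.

Answer: 7

Derivation:
Hunk 1: at line 2 remove [bli,pnny] add [wiucs,adk] -> 6 lines: mxc vsvo wiucs adk deta rqsej
Hunk 2: at line 1 remove [wiucs,adk] add [qrr,gep] -> 6 lines: mxc vsvo qrr gep deta rqsej
Hunk 3: at line 1 remove [qrr,gep] add [kapl,iuao] -> 6 lines: mxc vsvo kapl iuao deta rqsej
Hunk 4: at line 2 remove [iuao] add [cdzdw,icdu,rfi] -> 8 lines: mxc vsvo kapl cdzdw icdu rfi deta rqsej
Hunk 5: at line 1 remove [kapl,cdzdw,icdu] add [pda,udho,rlr] -> 8 lines: mxc vsvo pda udho rlr rfi deta rqsej
Hunk 6: at line 2 remove [pda,udho] add [binq] -> 7 lines: mxc vsvo binq rlr rfi deta rqsej
Final line count: 7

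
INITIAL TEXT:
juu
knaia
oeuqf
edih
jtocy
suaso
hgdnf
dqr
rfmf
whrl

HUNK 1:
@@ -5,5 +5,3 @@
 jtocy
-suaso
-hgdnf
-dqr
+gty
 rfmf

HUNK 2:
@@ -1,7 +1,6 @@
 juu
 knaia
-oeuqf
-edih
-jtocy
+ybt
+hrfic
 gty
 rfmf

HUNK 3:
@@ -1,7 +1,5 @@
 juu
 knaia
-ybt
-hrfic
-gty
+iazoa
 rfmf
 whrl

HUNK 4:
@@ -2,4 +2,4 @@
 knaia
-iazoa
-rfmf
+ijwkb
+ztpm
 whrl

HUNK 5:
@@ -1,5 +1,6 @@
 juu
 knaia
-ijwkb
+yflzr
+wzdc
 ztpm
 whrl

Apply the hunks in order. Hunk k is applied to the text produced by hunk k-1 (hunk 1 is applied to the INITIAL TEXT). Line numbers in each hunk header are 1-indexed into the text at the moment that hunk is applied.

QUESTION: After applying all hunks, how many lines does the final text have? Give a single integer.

Hunk 1: at line 5 remove [suaso,hgdnf,dqr] add [gty] -> 8 lines: juu knaia oeuqf edih jtocy gty rfmf whrl
Hunk 2: at line 1 remove [oeuqf,edih,jtocy] add [ybt,hrfic] -> 7 lines: juu knaia ybt hrfic gty rfmf whrl
Hunk 3: at line 1 remove [ybt,hrfic,gty] add [iazoa] -> 5 lines: juu knaia iazoa rfmf whrl
Hunk 4: at line 2 remove [iazoa,rfmf] add [ijwkb,ztpm] -> 5 lines: juu knaia ijwkb ztpm whrl
Hunk 5: at line 1 remove [ijwkb] add [yflzr,wzdc] -> 6 lines: juu knaia yflzr wzdc ztpm whrl
Final line count: 6

Answer: 6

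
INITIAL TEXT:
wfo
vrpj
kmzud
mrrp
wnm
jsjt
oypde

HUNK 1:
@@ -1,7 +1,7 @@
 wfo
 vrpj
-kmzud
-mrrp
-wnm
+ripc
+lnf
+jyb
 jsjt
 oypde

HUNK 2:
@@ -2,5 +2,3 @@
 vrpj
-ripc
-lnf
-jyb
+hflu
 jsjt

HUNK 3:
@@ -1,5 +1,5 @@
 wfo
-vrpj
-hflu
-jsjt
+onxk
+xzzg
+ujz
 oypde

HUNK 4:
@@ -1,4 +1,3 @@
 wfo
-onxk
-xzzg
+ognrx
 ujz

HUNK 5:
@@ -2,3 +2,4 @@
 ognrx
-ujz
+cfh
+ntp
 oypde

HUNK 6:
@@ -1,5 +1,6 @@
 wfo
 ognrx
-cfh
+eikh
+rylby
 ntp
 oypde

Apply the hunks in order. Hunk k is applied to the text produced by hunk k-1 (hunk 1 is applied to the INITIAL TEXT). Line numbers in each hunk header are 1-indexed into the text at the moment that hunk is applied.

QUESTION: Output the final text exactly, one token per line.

Answer: wfo
ognrx
eikh
rylby
ntp
oypde

Derivation:
Hunk 1: at line 1 remove [kmzud,mrrp,wnm] add [ripc,lnf,jyb] -> 7 lines: wfo vrpj ripc lnf jyb jsjt oypde
Hunk 2: at line 2 remove [ripc,lnf,jyb] add [hflu] -> 5 lines: wfo vrpj hflu jsjt oypde
Hunk 3: at line 1 remove [vrpj,hflu,jsjt] add [onxk,xzzg,ujz] -> 5 lines: wfo onxk xzzg ujz oypde
Hunk 4: at line 1 remove [onxk,xzzg] add [ognrx] -> 4 lines: wfo ognrx ujz oypde
Hunk 5: at line 2 remove [ujz] add [cfh,ntp] -> 5 lines: wfo ognrx cfh ntp oypde
Hunk 6: at line 1 remove [cfh] add [eikh,rylby] -> 6 lines: wfo ognrx eikh rylby ntp oypde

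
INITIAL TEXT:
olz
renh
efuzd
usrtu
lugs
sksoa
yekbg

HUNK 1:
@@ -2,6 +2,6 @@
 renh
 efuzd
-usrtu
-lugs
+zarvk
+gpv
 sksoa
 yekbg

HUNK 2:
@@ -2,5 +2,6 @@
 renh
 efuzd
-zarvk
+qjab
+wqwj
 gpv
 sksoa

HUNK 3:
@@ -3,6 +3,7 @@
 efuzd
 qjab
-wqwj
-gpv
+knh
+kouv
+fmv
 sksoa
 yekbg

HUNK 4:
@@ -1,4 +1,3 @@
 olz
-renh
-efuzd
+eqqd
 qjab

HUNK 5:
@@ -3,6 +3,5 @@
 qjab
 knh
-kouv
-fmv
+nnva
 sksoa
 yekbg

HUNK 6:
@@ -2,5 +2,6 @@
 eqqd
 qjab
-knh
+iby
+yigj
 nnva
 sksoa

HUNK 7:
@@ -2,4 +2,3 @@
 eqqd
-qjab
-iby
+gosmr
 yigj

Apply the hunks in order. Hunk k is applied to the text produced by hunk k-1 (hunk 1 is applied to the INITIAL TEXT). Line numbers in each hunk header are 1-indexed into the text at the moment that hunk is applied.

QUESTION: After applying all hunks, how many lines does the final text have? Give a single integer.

Answer: 7

Derivation:
Hunk 1: at line 2 remove [usrtu,lugs] add [zarvk,gpv] -> 7 lines: olz renh efuzd zarvk gpv sksoa yekbg
Hunk 2: at line 2 remove [zarvk] add [qjab,wqwj] -> 8 lines: olz renh efuzd qjab wqwj gpv sksoa yekbg
Hunk 3: at line 3 remove [wqwj,gpv] add [knh,kouv,fmv] -> 9 lines: olz renh efuzd qjab knh kouv fmv sksoa yekbg
Hunk 4: at line 1 remove [renh,efuzd] add [eqqd] -> 8 lines: olz eqqd qjab knh kouv fmv sksoa yekbg
Hunk 5: at line 3 remove [kouv,fmv] add [nnva] -> 7 lines: olz eqqd qjab knh nnva sksoa yekbg
Hunk 6: at line 2 remove [knh] add [iby,yigj] -> 8 lines: olz eqqd qjab iby yigj nnva sksoa yekbg
Hunk 7: at line 2 remove [qjab,iby] add [gosmr] -> 7 lines: olz eqqd gosmr yigj nnva sksoa yekbg
Final line count: 7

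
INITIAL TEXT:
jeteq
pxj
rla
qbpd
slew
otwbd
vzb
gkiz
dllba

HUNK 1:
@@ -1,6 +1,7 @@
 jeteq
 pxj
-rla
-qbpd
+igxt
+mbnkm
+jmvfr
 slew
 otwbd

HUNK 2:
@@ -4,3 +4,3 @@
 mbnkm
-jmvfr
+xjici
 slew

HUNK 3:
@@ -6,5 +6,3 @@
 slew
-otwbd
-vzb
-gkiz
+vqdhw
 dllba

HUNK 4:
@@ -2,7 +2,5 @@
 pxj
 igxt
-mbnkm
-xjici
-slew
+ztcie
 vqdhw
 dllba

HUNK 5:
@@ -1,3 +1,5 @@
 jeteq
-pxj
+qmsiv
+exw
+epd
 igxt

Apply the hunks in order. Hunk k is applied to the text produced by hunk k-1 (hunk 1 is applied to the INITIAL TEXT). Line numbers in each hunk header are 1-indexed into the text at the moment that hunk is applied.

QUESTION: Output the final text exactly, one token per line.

Answer: jeteq
qmsiv
exw
epd
igxt
ztcie
vqdhw
dllba

Derivation:
Hunk 1: at line 1 remove [rla,qbpd] add [igxt,mbnkm,jmvfr] -> 10 lines: jeteq pxj igxt mbnkm jmvfr slew otwbd vzb gkiz dllba
Hunk 2: at line 4 remove [jmvfr] add [xjici] -> 10 lines: jeteq pxj igxt mbnkm xjici slew otwbd vzb gkiz dllba
Hunk 3: at line 6 remove [otwbd,vzb,gkiz] add [vqdhw] -> 8 lines: jeteq pxj igxt mbnkm xjici slew vqdhw dllba
Hunk 4: at line 2 remove [mbnkm,xjici,slew] add [ztcie] -> 6 lines: jeteq pxj igxt ztcie vqdhw dllba
Hunk 5: at line 1 remove [pxj] add [qmsiv,exw,epd] -> 8 lines: jeteq qmsiv exw epd igxt ztcie vqdhw dllba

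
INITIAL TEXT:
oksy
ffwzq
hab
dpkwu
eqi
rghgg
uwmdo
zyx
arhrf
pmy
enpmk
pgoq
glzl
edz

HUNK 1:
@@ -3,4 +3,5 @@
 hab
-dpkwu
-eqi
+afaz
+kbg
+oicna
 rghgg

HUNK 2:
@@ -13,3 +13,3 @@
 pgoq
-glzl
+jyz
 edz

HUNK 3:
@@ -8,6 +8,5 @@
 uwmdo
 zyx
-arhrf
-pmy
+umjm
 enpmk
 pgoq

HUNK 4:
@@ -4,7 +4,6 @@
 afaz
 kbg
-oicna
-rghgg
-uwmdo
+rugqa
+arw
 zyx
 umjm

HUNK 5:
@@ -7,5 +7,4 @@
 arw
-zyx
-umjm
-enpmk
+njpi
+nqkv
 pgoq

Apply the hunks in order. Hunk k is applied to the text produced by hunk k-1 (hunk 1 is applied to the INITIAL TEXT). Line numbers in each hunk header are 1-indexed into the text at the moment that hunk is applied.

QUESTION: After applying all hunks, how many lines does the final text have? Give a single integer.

Answer: 12

Derivation:
Hunk 1: at line 3 remove [dpkwu,eqi] add [afaz,kbg,oicna] -> 15 lines: oksy ffwzq hab afaz kbg oicna rghgg uwmdo zyx arhrf pmy enpmk pgoq glzl edz
Hunk 2: at line 13 remove [glzl] add [jyz] -> 15 lines: oksy ffwzq hab afaz kbg oicna rghgg uwmdo zyx arhrf pmy enpmk pgoq jyz edz
Hunk 3: at line 8 remove [arhrf,pmy] add [umjm] -> 14 lines: oksy ffwzq hab afaz kbg oicna rghgg uwmdo zyx umjm enpmk pgoq jyz edz
Hunk 4: at line 4 remove [oicna,rghgg,uwmdo] add [rugqa,arw] -> 13 lines: oksy ffwzq hab afaz kbg rugqa arw zyx umjm enpmk pgoq jyz edz
Hunk 5: at line 7 remove [zyx,umjm,enpmk] add [njpi,nqkv] -> 12 lines: oksy ffwzq hab afaz kbg rugqa arw njpi nqkv pgoq jyz edz
Final line count: 12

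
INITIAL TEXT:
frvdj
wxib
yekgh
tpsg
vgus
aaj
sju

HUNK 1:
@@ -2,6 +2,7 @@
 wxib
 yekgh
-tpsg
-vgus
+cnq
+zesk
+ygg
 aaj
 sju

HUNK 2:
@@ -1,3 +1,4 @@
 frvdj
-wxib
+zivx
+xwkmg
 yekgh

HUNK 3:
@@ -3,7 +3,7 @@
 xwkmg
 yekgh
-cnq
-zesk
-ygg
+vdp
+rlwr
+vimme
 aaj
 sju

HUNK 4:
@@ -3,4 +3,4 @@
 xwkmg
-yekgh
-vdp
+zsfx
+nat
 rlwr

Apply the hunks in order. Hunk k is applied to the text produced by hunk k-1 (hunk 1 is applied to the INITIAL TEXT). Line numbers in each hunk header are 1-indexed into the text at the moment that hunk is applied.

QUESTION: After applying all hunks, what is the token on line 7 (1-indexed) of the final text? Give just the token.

Answer: vimme

Derivation:
Hunk 1: at line 2 remove [tpsg,vgus] add [cnq,zesk,ygg] -> 8 lines: frvdj wxib yekgh cnq zesk ygg aaj sju
Hunk 2: at line 1 remove [wxib] add [zivx,xwkmg] -> 9 lines: frvdj zivx xwkmg yekgh cnq zesk ygg aaj sju
Hunk 3: at line 3 remove [cnq,zesk,ygg] add [vdp,rlwr,vimme] -> 9 lines: frvdj zivx xwkmg yekgh vdp rlwr vimme aaj sju
Hunk 4: at line 3 remove [yekgh,vdp] add [zsfx,nat] -> 9 lines: frvdj zivx xwkmg zsfx nat rlwr vimme aaj sju
Final line 7: vimme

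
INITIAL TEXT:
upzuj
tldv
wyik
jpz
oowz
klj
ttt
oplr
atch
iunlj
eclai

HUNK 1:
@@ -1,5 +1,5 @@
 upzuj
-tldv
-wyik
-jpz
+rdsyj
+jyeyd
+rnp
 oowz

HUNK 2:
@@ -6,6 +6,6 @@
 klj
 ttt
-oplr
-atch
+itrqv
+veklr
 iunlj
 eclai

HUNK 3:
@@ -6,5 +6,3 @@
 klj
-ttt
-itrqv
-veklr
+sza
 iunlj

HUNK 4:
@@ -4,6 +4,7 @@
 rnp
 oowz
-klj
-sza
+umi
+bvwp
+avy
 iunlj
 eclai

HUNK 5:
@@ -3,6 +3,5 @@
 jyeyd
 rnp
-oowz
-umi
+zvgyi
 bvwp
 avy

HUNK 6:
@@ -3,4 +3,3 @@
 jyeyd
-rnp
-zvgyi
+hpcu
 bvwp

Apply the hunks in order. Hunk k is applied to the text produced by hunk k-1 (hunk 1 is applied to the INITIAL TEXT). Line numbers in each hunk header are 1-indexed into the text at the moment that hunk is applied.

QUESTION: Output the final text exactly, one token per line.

Hunk 1: at line 1 remove [tldv,wyik,jpz] add [rdsyj,jyeyd,rnp] -> 11 lines: upzuj rdsyj jyeyd rnp oowz klj ttt oplr atch iunlj eclai
Hunk 2: at line 6 remove [oplr,atch] add [itrqv,veklr] -> 11 lines: upzuj rdsyj jyeyd rnp oowz klj ttt itrqv veklr iunlj eclai
Hunk 3: at line 6 remove [ttt,itrqv,veklr] add [sza] -> 9 lines: upzuj rdsyj jyeyd rnp oowz klj sza iunlj eclai
Hunk 4: at line 4 remove [klj,sza] add [umi,bvwp,avy] -> 10 lines: upzuj rdsyj jyeyd rnp oowz umi bvwp avy iunlj eclai
Hunk 5: at line 3 remove [oowz,umi] add [zvgyi] -> 9 lines: upzuj rdsyj jyeyd rnp zvgyi bvwp avy iunlj eclai
Hunk 6: at line 3 remove [rnp,zvgyi] add [hpcu] -> 8 lines: upzuj rdsyj jyeyd hpcu bvwp avy iunlj eclai

Answer: upzuj
rdsyj
jyeyd
hpcu
bvwp
avy
iunlj
eclai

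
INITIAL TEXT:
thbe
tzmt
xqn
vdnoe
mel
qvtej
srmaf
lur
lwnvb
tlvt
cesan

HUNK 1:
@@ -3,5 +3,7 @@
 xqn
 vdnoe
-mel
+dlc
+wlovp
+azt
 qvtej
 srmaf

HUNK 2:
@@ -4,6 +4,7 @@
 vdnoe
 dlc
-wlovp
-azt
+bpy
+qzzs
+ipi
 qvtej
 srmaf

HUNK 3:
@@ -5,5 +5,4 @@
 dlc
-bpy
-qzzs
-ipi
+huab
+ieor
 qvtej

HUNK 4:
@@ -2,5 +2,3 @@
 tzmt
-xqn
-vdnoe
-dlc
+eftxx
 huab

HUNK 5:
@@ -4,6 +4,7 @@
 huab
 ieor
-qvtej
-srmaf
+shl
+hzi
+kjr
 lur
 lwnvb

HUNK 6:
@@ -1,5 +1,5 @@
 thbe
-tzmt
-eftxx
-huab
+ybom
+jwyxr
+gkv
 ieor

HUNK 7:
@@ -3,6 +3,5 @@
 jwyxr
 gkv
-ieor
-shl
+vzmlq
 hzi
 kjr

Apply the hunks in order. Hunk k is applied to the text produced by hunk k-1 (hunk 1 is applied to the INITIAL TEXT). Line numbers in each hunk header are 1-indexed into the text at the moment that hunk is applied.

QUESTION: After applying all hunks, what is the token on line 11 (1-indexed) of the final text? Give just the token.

Hunk 1: at line 3 remove [mel] add [dlc,wlovp,azt] -> 13 lines: thbe tzmt xqn vdnoe dlc wlovp azt qvtej srmaf lur lwnvb tlvt cesan
Hunk 2: at line 4 remove [wlovp,azt] add [bpy,qzzs,ipi] -> 14 lines: thbe tzmt xqn vdnoe dlc bpy qzzs ipi qvtej srmaf lur lwnvb tlvt cesan
Hunk 3: at line 5 remove [bpy,qzzs,ipi] add [huab,ieor] -> 13 lines: thbe tzmt xqn vdnoe dlc huab ieor qvtej srmaf lur lwnvb tlvt cesan
Hunk 4: at line 2 remove [xqn,vdnoe,dlc] add [eftxx] -> 11 lines: thbe tzmt eftxx huab ieor qvtej srmaf lur lwnvb tlvt cesan
Hunk 5: at line 4 remove [qvtej,srmaf] add [shl,hzi,kjr] -> 12 lines: thbe tzmt eftxx huab ieor shl hzi kjr lur lwnvb tlvt cesan
Hunk 6: at line 1 remove [tzmt,eftxx,huab] add [ybom,jwyxr,gkv] -> 12 lines: thbe ybom jwyxr gkv ieor shl hzi kjr lur lwnvb tlvt cesan
Hunk 7: at line 3 remove [ieor,shl] add [vzmlq] -> 11 lines: thbe ybom jwyxr gkv vzmlq hzi kjr lur lwnvb tlvt cesan
Final line 11: cesan

Answer: cesan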